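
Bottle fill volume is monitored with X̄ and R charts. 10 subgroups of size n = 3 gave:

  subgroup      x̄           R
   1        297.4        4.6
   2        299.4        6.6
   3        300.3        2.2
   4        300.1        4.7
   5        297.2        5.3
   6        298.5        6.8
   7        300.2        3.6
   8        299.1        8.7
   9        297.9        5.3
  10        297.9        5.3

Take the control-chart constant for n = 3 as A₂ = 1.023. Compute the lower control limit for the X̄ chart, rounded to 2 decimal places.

X̄̄ = (297.4 + 299.4 + 300.3 + 300.1 + 297.2 + 298.5 + 300.2 + 299.1 + 297.9 + 297.9) / 10 = 2988.0000 / 10 = 298.8000
R̄ = (4.6 + 6.6 + 2.2 + 4.7 + 5.3 + 6.8 + 3.6 + 8.7 + 5.3 + 5.3) / 10 = 53.1000 / 10 = 5.3100
LCL = X̄̄ − A₂·R̄ = 298.8000 − 1.023 × 5.3100 = 293.3679

293.37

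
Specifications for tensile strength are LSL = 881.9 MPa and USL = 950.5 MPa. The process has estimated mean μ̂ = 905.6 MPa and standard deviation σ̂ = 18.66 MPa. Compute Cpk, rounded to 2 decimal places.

Cpu = (USL − μ̂) / (3σ̂) = (950.5 − 905.6) / (3 × 18.66) = 0.8021; Cpl = (μ̂ − LSL) / (3σ̂) = (905.6 − 881.9) / (3 × 18.66) = 0.4234; Cpk = min(Cpu, Cpl) = 0.4234

0.42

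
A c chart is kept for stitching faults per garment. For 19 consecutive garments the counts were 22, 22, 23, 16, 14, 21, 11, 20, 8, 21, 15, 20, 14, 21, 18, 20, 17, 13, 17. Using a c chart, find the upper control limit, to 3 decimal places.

c̄ = (22 + 22 + 23 + 16 + 14 + 21 + 11 + 20 + 8 + 21 + 15 + 20 + 14 + 21 + 18 + 20 + 17 + 13 + 17) / 19 = 333 / 19 = 17.5263
UCL = c̄ + 3√c̄ = 17.5263 + 3 × √17.5263 = 17.5263 + 3 × 4.1864 = 30.0856

30.086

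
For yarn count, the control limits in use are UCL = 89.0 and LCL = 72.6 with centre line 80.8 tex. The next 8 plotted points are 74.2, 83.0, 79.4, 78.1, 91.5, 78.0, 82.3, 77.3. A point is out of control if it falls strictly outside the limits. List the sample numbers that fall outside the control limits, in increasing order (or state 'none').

Compare each point to [72.6, 89.0]: sample 5 = 91.5 > UCL.

5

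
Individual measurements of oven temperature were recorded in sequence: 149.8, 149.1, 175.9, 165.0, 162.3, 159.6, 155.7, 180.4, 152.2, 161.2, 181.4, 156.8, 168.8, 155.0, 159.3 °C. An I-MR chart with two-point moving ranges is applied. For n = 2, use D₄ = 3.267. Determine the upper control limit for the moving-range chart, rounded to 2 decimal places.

43.05

Moving ranges: 0.7, 26.8, 10.9, 2.7, 2.7, 3.9, 24.7, 28.2, 9.0, 20.2, 24.6, 12.0, 13.8, 4.3; M̄R̄ = 184.5000 / 14 = 13.1786
UCL_MR = D₄·M̄R̄ = 3.267 × 13.1786 = 43.0544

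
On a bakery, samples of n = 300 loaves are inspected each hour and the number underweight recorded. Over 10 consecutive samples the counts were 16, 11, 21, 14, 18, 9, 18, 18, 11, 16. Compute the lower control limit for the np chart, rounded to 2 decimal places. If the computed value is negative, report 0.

p̄ = Σdᵢ / (k·n) = 152 / (10 × 300) = 0.05067
LCL = np̄ − 3·√(np̄(1−p̄)) = 15.2000 − 3 × 3.7987 = 3.8040

3.80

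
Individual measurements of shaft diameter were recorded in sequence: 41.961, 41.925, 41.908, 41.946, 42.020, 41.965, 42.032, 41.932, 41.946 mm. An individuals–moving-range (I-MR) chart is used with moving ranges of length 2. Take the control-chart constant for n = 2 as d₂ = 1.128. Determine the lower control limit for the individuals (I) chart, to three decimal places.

X̄ = (41.961 + 41.925 + 41.908 + 41.946 + 42.020 + 41.965 + 42.032 + 41.932 + 41.946) / 9 = 41.9594
Moving ranges: 0.036, 0.017, 0.038, 0.074, 0.055, 0.067, 0.100, 0.014; M̄R̄ = 0.4010 / 8 = 0.0501
LCL = X̄ − 3·M̄R̄/d₂ = 41.9594 − 3 × 0.0501 / 1.128 = 41.8261

41.826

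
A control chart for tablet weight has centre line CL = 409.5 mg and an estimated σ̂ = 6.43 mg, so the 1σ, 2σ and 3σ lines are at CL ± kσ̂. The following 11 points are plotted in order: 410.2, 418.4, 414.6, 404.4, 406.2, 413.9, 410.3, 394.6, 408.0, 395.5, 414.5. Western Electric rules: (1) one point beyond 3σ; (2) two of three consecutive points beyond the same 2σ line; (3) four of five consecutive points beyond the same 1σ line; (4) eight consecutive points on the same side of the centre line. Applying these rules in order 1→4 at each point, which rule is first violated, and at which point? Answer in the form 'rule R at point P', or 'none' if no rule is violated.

rule 2 at point 10

Zone of each point (C = within 1σ̂, B = 1σ̂–2σ̂, A = 2σ̂–3σ̂, * = beyond 3σ̂; sign = side of CL): 1:+C, 2:+B, 3:+C, 4:-C, 5:-C, 6:+C, 7:+C, 8:-A, 9:-C, 10:-A, 11:+C
Rule 2 (two of three consecutive points beyond the same 2σ limit) is satisfied at point 10.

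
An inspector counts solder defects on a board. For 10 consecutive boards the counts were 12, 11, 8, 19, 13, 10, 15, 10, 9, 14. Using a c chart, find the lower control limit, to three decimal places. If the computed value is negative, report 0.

c̄ = (12 + 11 + 8 + 19 + 13 + 10 + 15 + 10 + 9 + 14) / 10 = 121 / 10 = 12.1000
LCL = c̄ − 3√c̄ = 12.1000 − 3 × 3.4785 = 1.6645

1.664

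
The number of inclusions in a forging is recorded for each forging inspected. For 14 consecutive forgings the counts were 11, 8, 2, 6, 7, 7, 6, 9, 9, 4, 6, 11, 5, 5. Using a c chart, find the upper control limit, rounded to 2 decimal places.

14.71

c̄ = (11 + 8 + 2 + 6 + 7 + 7 + 6 + 9 + 9 + 4 + 6 + 11 + 5 + 5) / 14 = 96 / 14 = 6.8571
UCL = c̄ + 3√c̄ = 6.8571 + 3 × √6.8571 = 6.8571 + 3 × 2.6186 = 14.7130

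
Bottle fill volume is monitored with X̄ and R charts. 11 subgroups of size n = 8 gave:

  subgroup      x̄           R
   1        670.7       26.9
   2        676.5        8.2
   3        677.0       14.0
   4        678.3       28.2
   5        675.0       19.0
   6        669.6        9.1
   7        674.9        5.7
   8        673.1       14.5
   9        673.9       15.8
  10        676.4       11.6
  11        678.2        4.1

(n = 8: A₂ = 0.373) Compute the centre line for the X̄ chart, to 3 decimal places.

674.873

X̄̄ = (670.7 + 676.5 + 677.0 + 678.3 + 675.0 + 669.6 + 674.9 + 673.1 + 673.9 + 676.4 + 678.2) / 11 = 7423.6000 / 11 = 674.8727
CL = X̄̄ = 674.8727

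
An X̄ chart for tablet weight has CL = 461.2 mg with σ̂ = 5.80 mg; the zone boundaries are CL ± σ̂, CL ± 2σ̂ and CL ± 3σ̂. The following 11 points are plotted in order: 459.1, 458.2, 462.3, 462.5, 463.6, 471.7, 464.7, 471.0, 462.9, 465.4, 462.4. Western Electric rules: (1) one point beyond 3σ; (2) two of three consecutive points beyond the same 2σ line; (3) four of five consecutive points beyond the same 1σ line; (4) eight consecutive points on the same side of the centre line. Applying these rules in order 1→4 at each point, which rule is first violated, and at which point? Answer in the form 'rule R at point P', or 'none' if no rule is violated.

Zone of each point (C = within 1σ̂, B = 1σ̂–2σ̂, A = 2σ̂–3σ̂, * = beyond 3σ̂; sign = side of CL): 1:-C, 2:-C, 3:+C, 4:+C, 5:+C, 6:+B, 7:+C, 8:+B, 9:+C, 10:+C, 11:+C
Rule 4 (eight consecutive points on the same side of the centre line) is satisfied at point 10.

rule 4 at point 10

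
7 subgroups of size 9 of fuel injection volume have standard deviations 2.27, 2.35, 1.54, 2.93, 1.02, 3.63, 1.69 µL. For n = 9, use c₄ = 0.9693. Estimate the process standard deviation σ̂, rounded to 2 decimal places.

s̄ = (2.27 + 2.35 + 1.54 + 2.93 + 1.02 + 3.63 + 1.69) / 7 = 2.2043
σ̂ = s̄ / c₄ = 2.2043 / 0.9693 = 2.2741

2.27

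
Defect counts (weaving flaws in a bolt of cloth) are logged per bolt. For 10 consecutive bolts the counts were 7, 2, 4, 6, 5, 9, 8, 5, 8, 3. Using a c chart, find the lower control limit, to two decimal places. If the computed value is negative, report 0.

0.00

c̄ = (7 + 2 + 4 + 6 + 5 + 9 + 8 + 5 + 8 + 3) / 10 = 57 / 10 = 5.7000
LCL = c̄ − 3√c̄ = 5.7000 − 3 × 2.3875 = -1.4624 → 0 (cannot be negative)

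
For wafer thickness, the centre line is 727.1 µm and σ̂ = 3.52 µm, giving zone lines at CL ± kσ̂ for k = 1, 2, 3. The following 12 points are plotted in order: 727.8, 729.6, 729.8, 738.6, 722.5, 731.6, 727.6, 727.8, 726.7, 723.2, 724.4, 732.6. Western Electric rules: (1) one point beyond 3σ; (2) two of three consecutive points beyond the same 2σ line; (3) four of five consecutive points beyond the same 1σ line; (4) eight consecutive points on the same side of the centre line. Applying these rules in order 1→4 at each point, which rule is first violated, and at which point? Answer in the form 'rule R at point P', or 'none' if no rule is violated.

rule 1 at point 4

Zone of each point (C = within 1σ̂, B = 1σ̂–2σ̂, A = 2σ̂–3σ̂, * = beyond 3σ̂; sign = side of CL): 1:+C, 2:+C, 3:+C, 4:+*, 5:-B, 6:+B, 7:+C, 8:+C, 9:-C, 10:-B, 11:-C, 12:+B
Rule 1 (one point beyond the 3σ limits) is satisfied at point 4.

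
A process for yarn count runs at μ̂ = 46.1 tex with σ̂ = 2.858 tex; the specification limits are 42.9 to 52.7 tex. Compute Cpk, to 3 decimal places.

0.373

Cpu = (USL − μ̂) / (3σ̂) = (52.7 − 46.1) / (3 × 2.858) = 0.7698; Cpl = (μ̂ − LSL) / (3σ̂) = (46.1 − 42.9) / (3 × 2.858) = 0.3732; Cpk = min(Cpu, Cpl) = 0.3732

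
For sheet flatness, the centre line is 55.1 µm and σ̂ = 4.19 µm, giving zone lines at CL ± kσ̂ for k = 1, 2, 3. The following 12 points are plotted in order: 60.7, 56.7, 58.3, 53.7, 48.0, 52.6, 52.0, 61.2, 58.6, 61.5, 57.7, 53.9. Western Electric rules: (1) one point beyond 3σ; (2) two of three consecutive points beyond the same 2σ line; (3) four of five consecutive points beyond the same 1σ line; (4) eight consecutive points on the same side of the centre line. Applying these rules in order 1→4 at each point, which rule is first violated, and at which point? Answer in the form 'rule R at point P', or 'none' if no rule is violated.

Zone of each point (C = within 1σ̂, B = 1σ̂–2σ̂, A = 2σ̂–3σ̂, * = beyond 3σ̂; sign = side of CL): 1:+B, 2:+C, 3:+C, 4:-C, 5:-B, 6:-C, 7:-C, 8:+B, 9:+C, 10:+B, 11:+C, 12:-C
No rule fires across all 12 points.

none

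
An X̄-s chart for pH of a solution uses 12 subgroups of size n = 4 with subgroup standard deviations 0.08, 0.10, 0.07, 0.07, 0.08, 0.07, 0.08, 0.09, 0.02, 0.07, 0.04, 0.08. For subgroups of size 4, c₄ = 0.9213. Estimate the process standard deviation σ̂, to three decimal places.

0.077

s̄ = (0.08 + 0.10 + 0.07 + 0.07 + 0.08 + 0.07 + 0.08 + 0.09 + 0.02 + 0.07 + 0.04 + 0.08) / 12 = 0.0708
σ̂ = s̄ / c₄ = 0.0708 / 0.9213 = 0.0769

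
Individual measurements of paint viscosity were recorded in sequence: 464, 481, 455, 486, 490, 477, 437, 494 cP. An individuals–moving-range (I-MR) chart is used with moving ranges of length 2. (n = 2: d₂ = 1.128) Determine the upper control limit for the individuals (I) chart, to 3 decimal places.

X̄ = (464 + 481 + 455 + 486 + 490 + 477 + 437 + 494) / 8 = 473.0000
Moving ranges: 17, 26, 31, 4, 13, 40, 57; M̄R̄ = 188.0000 / 7 = 26.8571
UCL = X̄ + 3·M̄R̄/d₂ = 473.0000 + 3 × 26.8571 / 1.128 = 544.4286

544.429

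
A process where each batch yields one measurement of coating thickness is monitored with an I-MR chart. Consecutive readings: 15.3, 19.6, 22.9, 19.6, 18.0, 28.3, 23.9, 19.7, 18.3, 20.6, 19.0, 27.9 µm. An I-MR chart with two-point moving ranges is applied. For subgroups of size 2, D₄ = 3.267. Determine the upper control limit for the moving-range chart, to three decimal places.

Moving ranges: 4.3, 3.3, 3.3, 1.6, 10.3, 4.4, 4.2, 1.4, 2.3, 1.6, 8.9; M̄R̄ = 45.6000 / 11 = 4.1455
UCL_MR = D₄·M̄R̄ = 3.267 × 4.1455 = 13.5432

13.543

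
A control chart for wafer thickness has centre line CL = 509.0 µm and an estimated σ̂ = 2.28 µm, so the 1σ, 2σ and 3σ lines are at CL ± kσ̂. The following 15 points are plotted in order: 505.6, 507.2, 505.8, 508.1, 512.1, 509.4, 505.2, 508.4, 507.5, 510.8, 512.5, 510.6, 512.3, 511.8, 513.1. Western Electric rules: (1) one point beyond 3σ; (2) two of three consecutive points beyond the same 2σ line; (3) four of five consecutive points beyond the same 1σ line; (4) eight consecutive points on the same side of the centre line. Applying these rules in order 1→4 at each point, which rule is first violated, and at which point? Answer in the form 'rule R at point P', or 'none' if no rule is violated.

Zone of each point (C = within 1σ̂, B = 1σ̂–2σ̂, A = 2σ̂–3σ̂, * = beyond 3σ̂; sign = side of CL): 1:-B, 2:-C, 3:-B, 4:-C, 5:+B, 6:+C, 7:-B, 8:-C, 9:-C, 10:+C, 11:+B, 12:+C, 13:+B, 14:+B, 15:+B
Rule 3 (four of five consecutive points beyond the same 1σ limit) is satisfied at point 15.

rule 3 at point 15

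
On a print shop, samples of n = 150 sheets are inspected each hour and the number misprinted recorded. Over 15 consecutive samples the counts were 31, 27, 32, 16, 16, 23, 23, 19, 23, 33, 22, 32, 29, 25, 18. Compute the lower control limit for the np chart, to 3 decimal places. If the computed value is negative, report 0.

10.995

p̄ = Σdᵢ / (k·n) = 369 / (15 × 150) = 0.16400
LCL = np̄ − 3·√(np̄(1−p̄)) = 24.6000 − 3 × 4.5349 = 10.9952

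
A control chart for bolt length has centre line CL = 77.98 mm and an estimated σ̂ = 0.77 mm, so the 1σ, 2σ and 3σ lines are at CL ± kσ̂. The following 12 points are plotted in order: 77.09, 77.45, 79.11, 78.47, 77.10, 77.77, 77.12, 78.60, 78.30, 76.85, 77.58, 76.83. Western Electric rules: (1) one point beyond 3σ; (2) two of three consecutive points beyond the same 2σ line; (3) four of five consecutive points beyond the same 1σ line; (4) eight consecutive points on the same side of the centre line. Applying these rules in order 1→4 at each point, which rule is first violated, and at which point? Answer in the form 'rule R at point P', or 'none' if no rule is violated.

Zone of each point (C = within 1σ̂, B = 1σ̂–2σ̂, A = 2σ̂–3σ̂, * = beyond 3σ̂; sign = side of CL): 1:-B, 2:-C, 3:+B, 4:+C, 5:-B, 6:-C, 7:-B, 8:+C, 9:+C, 10:-B, 11:-C, 12:-B
No rule fires across all 12 points.

none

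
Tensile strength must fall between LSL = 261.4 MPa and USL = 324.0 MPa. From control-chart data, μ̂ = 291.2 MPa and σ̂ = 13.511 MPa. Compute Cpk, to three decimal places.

Cpu = (USL − μ̂) / (3σ̂) = (324.0 − 291.2) / (3 × 13.511) = 0.8092; Cpl = (μ̂ − LSL) / (3σ̂) = (291.2 − 261.4) / (3 × 13.511) = 0.7352; Cpk = min(Cpu, Cpl) = 0.7352

0.735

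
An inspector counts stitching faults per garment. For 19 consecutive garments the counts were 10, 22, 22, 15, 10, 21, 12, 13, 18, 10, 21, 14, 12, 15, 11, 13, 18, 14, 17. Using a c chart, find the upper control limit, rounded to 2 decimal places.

c̄ = (10 + 22 + 22 + 15 + 10 + 21 + 12 + 13 + 18 + 10 + 21 + 14 + 12 + 15 + 11 + 13 + 18 + 14 + 17) / 19 = 288 / 19 = 15.1579
UCL = c̄ + 3√c̄ = 15.1579 + 3 × √15.1579 = 15.1579 + 3 × 3.8933 = 26.8378

26.84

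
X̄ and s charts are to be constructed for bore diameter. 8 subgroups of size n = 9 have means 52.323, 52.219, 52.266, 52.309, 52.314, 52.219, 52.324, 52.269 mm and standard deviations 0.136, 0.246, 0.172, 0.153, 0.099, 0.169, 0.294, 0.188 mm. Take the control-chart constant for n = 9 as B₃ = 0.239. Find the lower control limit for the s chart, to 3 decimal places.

s̄ = (0.136 + 0.246 + 0.172 + 0.153 + 0.099 + 0.169 + 0.294 + 0.188) / 8 = 0.1821
LCL_s = B₃·s̄ = 0.239 × 0.1821 = 0.0435

0.044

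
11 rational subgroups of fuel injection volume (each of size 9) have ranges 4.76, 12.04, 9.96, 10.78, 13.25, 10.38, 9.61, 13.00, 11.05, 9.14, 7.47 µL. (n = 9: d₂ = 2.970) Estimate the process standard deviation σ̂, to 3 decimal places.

3.411

R̄ = (4.76 + 12.04 + 9.96 + 10.78 + 13.25 + 10.38 + 9.61 + 13.00 + 11.05 + 9.14 + 7.47) / 11 = 10.1309
σ̂ = R̄ / d₂ = 10.1309 / 2.970 = 3.4111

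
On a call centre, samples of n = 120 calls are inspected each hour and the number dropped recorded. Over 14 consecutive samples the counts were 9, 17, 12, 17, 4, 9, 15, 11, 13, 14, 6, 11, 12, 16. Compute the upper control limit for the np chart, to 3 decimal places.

21.664

p̄ = Σdᵢ / (k·n) = 166 / (14 × 120) = 0.09881
UCL = np̄ + 3·√(np̄(1−p̄)) = 11.8571 + 3 × √(11.8571×0.90119) = 11.8571 + 3 × 3.2689 = 21.6638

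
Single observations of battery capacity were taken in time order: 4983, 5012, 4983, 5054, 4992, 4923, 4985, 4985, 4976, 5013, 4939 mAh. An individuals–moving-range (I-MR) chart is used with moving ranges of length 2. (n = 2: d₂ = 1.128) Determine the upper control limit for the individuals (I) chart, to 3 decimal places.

5103.462

X̄ = (4983 + 5012 + 4983 + 5054 + 4992 + 4923 + 4985 + 4985 + 4976 + 5013 + 4939) / 11 = 4985.9091
Moving ranges: 29, 29, 71, 62, 69, 62, 0, 9, 37, 74; M̄R̄ = 442.0000 / 10 = 44.2000
UCL = X̄ + 3·M̄R̄/d₂ = 4985.9091 + 3 × 44.2000 / 1.128 = 5103.4623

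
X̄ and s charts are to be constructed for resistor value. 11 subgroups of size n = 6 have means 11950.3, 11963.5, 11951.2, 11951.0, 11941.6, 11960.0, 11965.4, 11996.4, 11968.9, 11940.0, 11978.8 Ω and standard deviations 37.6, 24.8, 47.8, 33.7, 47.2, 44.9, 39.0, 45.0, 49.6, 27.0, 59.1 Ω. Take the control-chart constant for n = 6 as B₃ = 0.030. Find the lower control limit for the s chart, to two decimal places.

s̄ = (37.6 + 24.8 + 47.8 + 33.7 + 47.2 + 44.9 + 39.0 + 45.0 + 49.6 + 27.0 + 59.1) / 11 = 41.4273
LCL_s = B₃·s̄ = 0.030 × 41.4273 = 1.2428

1.24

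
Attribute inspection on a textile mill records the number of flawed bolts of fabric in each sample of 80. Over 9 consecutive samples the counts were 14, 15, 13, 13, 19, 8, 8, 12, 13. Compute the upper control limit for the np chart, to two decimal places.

22.61

p̄ = Σdᵢ / (k·n) = 115 / (9 × 80) = 0.15972
UCL = np̄ + 3·√(np̄(1−p̄)) = 12.7778 + 3 × √(12.7778×0.84028) = 12.7778 + 3 × 3.2767 = 22.6079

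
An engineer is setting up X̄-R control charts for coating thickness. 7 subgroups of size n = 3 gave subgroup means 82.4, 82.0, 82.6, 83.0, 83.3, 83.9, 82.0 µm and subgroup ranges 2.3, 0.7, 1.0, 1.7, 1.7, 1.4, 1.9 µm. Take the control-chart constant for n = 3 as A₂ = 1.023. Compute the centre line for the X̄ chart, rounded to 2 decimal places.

X̄̄ = (82.4 + 82.0 + 82.6 + 83.0 + 83.3 + 83.9 + 82.0) / 7 = 579.2000 / 7 = 82.7429
CL = X̄̄ = 82.7429

82.74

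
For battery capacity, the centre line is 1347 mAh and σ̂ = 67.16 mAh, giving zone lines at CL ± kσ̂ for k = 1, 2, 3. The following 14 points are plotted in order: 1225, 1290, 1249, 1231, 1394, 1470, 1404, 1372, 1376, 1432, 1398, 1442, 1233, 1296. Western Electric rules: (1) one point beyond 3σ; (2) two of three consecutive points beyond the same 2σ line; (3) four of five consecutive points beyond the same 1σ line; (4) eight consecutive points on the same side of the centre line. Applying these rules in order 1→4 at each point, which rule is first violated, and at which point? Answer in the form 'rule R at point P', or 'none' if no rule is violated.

Zone of each point (C = within 1σ̂, B = 1σ̂–2σ̂, A = 2σ̂–3σ̂, * = beyond 3σ̂; sign = side of CL): 1:-B, 2:-C, 3:-B, 4:-B, 5:+C, 6:+B, 7:+C, 8:+C, 9:+C, 10:+B, 11:+C, 12:+B, 13:-B, 14:-C
Rule 4 (eight consecutive points on the same side of the centre line) is satisfied at point 12.

rule 4 at point 12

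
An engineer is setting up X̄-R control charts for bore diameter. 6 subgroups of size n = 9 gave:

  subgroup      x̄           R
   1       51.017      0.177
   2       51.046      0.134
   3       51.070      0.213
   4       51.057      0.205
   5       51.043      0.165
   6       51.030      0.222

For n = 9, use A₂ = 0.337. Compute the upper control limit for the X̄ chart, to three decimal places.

X̄̄ = (51.017 + 51.046 + 51.070 + 51.057 + 51.043 + 51.030) / 6 = 306.2630 / 6 = 51.0438
R̄ = (0.177 + 0.134 + 0.213 + 0.205 + 0.165 + 0.222) / 6 = 1.1160 / 6 = 0.1860
UCL = X̄̄ + A₂·R̄ = 51.0438 + 0.337 × 0.1860 = 51.1065

51.107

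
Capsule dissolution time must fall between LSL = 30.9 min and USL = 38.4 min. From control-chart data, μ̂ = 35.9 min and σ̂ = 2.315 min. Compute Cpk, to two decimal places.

Cpu = (USL − μ̂) / (3σ̂) = (38.4 − 35.9) / (3 × 2.315) = 0.3600; Cpl = (μ̂ − LSL) / (3σ̂) = (35.9 − 30.9) / (3 × 2.315) = 0.7199; Cpk = min(Cpu, Cpl) = 0.3600

0.36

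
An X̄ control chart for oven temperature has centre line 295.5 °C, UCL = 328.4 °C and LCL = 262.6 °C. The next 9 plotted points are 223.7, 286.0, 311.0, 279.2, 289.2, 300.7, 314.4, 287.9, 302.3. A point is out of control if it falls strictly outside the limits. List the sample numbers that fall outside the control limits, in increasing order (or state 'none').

1

Compare each point to [262.6, 328.4]: sample 1 = 223.7 < LCL.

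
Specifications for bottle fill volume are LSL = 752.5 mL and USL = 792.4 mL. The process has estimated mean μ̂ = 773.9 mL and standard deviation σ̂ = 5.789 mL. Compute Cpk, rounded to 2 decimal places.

1.07

Cpu = (USL − μ̂) / (3σ̂) = (792.4 − 773.9) / (3 × 5.789) = 1.0652; Cpl = (μ̂ − LSL) / (3σ̂) = (773.9 − 752.5) / (3 × 5.789) = 1.2322; Cpk = min(Cpu, Cpl) = 1.0652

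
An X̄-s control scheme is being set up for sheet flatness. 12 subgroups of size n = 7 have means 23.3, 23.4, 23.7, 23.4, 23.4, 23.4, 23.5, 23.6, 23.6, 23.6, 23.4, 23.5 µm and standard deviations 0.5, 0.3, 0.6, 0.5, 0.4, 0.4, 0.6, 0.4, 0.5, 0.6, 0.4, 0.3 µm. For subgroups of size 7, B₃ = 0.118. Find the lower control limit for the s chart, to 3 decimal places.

0.054

s̄ = (0.5 + 0.3 + 0.6 + 0.5 + 0.4 + 0.4 + 0.6 + 0.4 + 0.5 + 0.6 + 0.4 + 0.3) / 12 = 0.4583
LCL_s = B₃·s̄ = 0.118 × 0.4583 = 0.0541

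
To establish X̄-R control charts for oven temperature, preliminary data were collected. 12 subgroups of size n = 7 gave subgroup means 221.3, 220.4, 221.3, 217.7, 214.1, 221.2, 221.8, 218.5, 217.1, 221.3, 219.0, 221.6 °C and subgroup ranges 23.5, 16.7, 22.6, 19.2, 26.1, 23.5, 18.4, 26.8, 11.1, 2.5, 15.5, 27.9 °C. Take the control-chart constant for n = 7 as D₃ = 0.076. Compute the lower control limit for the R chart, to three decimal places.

R̄ = (23.5 + 16.7 + 22.6 + 19.2 + 26.1 + 23.5 + 18.4 + 26.8 + 11.1 + 2.5 + 15.5 + 27.9) / 12 = 233.8000 / 12 = 19.4833
LCL_R = D₃·R̄ = 0.076 × 19.4833 = 1.4807

1.481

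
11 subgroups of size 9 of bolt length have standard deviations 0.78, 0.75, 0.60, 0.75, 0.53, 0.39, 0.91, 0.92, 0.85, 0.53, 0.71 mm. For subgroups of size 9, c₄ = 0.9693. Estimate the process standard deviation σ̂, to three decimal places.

0.724

s̄ = (0.78 + 0.75 + 0.60 + 0.75 + 0.53 + 0.39 + 0.91 + 0.92 + 0.85 + 0.53 + 0.71) / 11 = 0.7018
σ̂ = s̄ / c₄ = 0.7018 / 0.9693 = 0.7240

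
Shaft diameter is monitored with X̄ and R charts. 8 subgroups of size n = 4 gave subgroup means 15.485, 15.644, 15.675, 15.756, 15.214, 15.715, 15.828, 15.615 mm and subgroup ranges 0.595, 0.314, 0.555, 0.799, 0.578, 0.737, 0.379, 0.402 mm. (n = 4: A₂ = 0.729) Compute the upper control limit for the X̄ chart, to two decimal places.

X̄̄ = (15.485 + 15.644 + 15.675 + 15.756 + 15.214 + 15.715 + 15.828 + 15.615) / 8 = 124.9320 / 8 = 15.6165
R̄ = (0.595 + 0.314 + 0.555 + 0.799 + 0.578 + 0.737 + 0.379 + 0.402) / 8 = 4.3590 / 8 = 0.5449
UCL = X̄̄ + A₂·R̄ = 15.6165 + 0.729 × 0.5449 = 16.0137

16.01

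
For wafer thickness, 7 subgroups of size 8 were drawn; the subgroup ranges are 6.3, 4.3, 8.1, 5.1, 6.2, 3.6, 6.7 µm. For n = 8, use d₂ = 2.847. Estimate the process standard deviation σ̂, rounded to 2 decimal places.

R̄ = (6.3 + 4.3 + 8.1 + 5.1 + 6.2 + 3.6 + 6.7) / 7 = 5.7571
σ̂ = R̄ / d₂ = 5.7571 / 2.847 = 2.0222

2.02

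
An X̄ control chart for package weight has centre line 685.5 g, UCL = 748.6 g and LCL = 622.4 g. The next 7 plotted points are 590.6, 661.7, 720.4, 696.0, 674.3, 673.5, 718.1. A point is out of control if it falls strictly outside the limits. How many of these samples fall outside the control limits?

1

Compare each point to [622.4, 748.6]: sample 1 = 590.6 < LCL.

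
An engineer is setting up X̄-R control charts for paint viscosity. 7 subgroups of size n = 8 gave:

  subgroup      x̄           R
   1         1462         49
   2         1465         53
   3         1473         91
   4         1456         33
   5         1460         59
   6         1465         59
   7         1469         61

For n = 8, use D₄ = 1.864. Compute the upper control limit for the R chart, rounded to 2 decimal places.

107.85

R̄ = (49 + 53 + 91 + 33 + 59 + 59 + 61) / 7 = 405.0000 / 7 = 57.8571
UCL_R = D₄·R̄ = 1.864 × 57.8571 = 107.8457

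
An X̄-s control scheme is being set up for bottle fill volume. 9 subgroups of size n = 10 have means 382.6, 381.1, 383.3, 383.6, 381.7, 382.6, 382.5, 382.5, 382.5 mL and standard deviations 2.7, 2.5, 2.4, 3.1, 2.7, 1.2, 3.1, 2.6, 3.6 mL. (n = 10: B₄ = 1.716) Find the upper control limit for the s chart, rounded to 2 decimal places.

4.56

s̄ = (2.7 + 2.5 + 2.4 + 3.1 + 2.7 + 1.2 + 3.1 + 2.6 + 3.6) / 9 = 2.6556
UCL_s = B₄·s̄ = 1.716 × 2.6556 = 4.5569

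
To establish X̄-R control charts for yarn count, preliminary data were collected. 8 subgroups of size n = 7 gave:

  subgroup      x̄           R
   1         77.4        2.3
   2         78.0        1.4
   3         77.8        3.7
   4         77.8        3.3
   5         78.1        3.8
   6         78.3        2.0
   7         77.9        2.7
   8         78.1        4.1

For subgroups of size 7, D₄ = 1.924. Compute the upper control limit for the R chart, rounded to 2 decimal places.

R̄ = (2.3 + 1.4 + 3.7 + 3.3 + 3.8 + 2.0 + 2.7 + 4.1) / 8 = 23.3000 / 8 = 2.9125
UCL_R = D₄·R̄ = 1.924 × 2.9125 = 5.6037

5.60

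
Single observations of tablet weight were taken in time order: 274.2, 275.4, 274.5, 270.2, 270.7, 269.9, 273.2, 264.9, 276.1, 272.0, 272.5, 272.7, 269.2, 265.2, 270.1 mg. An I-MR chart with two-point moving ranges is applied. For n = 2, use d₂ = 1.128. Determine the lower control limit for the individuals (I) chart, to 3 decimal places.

262.325

X̄ = (274.2 + 275.4 + 274.5 + 270.2 + 270.7 + 269.9 + 273.2 + 264.9 + 276.1 + 272.0 + 272.5 + 272.7 + 269.2 + 265.2 + 270.1) / 15 = 271.3867
Moving ranges: 1.2, 0.9, 4.3, 0.5, 0.8, 3.3, 8.3, 11.2, 4.1, 0.5, 0.2, 3.5, 4.0, 4.9; M̄R̄ = 47.7000 / 14 = 3.4071
LCL = X̄ − 3·M̄R̄/d₂ = 271.3867 − 3 × 3.4071 / 1.128 = 262.3251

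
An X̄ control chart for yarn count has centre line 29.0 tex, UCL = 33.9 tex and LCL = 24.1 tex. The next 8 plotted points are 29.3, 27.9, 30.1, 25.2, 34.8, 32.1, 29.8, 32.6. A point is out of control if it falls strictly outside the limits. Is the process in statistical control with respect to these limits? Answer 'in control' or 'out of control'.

out of control

Compare each point to [24.1, 33.9]: sample 5 = 34.8 > UCL.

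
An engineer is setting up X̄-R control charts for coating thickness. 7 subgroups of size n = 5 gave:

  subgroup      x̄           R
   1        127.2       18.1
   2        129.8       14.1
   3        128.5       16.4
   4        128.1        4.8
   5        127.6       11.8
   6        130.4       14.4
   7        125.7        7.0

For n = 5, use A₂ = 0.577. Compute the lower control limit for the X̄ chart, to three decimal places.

121.047

X̄̄ = (127.2 + 129.8 + 128.5 + 128.1 + 127.6 + 130.4 + 125.7) / 7 = 897.3000 / 7 = 128.1857
R̄ = (18.1 + 14.1 + 16.4 + 4.8 + 11.8 + 14.4 + 7.0) / 7 = 86.6000 / 7 = 12.3714
LCL = X̄̄ − A₂·R̄ = 128.1857 − 0.577 × 12.3714 = 121.0474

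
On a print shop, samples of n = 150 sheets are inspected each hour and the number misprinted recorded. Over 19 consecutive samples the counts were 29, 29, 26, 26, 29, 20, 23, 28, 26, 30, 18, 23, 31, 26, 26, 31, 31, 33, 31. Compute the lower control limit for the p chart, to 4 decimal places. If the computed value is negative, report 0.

0.0867

p̄ = Σdᵢ / (k·n) = 516 / (19 × 150) = 0.18105
LCL = p̄ − 3·√(p̄(1−p̄)/n) = 0.18105 − 3 × 0.03144 = 0.08673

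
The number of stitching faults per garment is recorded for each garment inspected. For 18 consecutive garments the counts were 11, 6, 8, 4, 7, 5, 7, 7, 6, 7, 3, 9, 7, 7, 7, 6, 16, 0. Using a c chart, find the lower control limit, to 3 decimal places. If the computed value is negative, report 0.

0.000

c̄ = (11 + 6 + 8 + 4 + 7 + 5 + 7 + 7 + 6 + 7 + 3 + 9 + 7 + 7 + 7 + 6 + 16 + 0) / 18 = 123 / 18 = 6.8333
LCL = c̄ − 3√c̄ = 6.8333 − 3 × 2.6141 = -1.0089 → 0 (cannot be negative)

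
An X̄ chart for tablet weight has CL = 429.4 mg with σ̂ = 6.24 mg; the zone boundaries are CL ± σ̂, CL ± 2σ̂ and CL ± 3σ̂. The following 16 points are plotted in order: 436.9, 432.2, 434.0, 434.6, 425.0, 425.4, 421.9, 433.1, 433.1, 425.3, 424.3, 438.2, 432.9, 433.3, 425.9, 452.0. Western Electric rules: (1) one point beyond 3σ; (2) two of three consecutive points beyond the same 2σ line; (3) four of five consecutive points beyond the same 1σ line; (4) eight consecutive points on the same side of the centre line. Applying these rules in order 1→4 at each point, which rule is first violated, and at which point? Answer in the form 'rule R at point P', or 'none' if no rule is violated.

rule 1 at point 16

Zone of each point (C = within 1σ̂, B = 1σ̂–2σ̂, A = 2σ̂–3σ̂, * = beyond 3σ̂; sign = side of CL): 1:+B, 2:+C, 3:+C, 4:+C, 5:-C, 6:-C, 7:-B, 8:+C, 9:+C, 10:-C, 11:-C, 12:+B, 13:+C, 14:+C, 15:-C, 16:+*
Rule 1 (one point beyond the 3σ limits) is satisfied at point 16.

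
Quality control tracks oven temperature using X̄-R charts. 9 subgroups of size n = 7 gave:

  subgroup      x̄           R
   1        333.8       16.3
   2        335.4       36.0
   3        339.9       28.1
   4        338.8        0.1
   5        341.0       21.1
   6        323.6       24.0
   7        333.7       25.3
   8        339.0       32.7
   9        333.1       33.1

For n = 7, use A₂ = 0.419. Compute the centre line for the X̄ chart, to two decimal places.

X̄̄ = (333.8 + 335.4 + 339.9 + 338.8 + 341.0 + 323.6 + 333.7 + 339.0 + 333.1) / 9 = 3018.3000 / 9 = 335.3667
CL = X̄̄ = 335.3667

335.37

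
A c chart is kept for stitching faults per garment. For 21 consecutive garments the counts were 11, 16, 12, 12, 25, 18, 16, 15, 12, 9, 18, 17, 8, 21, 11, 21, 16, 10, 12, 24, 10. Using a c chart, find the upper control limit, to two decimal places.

26.55

c̄ = (11 + 16 + 12 + 12 + 25 + 18 + 16 + 15 + 12 + 9 + 18 + 17 + 8 + 21 + 11 + 21 + 16 + 10 + 12 + 24 + 10) / 21 = 314 / 21 = 14.9524
UCL = c̄ + 3√c̄ = 14.9524 + 3 × √14.9524 = 14.9524 + 3 × 3.8668 = 26.5529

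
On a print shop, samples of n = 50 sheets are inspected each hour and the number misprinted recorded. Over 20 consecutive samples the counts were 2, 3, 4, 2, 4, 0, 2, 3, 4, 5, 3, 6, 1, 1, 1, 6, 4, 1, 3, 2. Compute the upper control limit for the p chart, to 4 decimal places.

0.1554

p̄ = Σdᵢ / (k·n) = 57 / (20 × 50) = 0.05700
UCL = p̄ + 3·√(p̄(1−p̄)/n) = 0.05700 + 3 × √(0.05700×0.94300/50) = 0.05700 + 3 × 0.03279 = 0.15536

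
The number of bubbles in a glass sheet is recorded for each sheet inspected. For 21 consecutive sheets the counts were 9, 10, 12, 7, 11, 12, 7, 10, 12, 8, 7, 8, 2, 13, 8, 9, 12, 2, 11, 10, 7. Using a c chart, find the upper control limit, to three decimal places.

c̄ = (9 + 10 + 12 + 7 + 11 + 12 + 7 + 10 + 12 + 8 + 7 + 8 + 2 + 13 + 8 + 9 + 12 + 2 + 11 + 10 + 7) / 21 = 187 / 21 = 8.9048
UCL = c̄ + 3√c̄ = 8.9048 + 3 × √8.9048 = 8.9048 + 3 × 2.9841 = 17.8570

17.857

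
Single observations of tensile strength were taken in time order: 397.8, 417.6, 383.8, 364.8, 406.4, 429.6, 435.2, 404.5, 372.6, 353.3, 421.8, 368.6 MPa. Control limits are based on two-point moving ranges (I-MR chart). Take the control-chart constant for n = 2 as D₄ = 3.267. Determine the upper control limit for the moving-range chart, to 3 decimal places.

Moving ranges: 19.8, 33.8, 19.0, 41.6, 23.2, 5.6, 30.7, 31.9, 19.3, 68.5, 53.2; M̄R̄ = 346.6000 / 11 = 31.5091
UCL_MR = D₄·M̄R̄ = 3.267 × 31.5091 = 102.9402

102.940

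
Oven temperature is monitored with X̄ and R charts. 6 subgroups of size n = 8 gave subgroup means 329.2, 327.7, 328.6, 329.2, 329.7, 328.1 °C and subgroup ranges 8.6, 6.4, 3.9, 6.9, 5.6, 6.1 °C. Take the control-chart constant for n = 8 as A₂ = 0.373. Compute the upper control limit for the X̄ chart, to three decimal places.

331.081

X̄̄ = (329.2 + 327.7 + 328.6 + 329.2 + 329.7 + 328.1) / 6 = 1972.5000 / 6 = 328.7500
R̄ = (8.6 + 6.4 + 3.9 + 6.9 + 5.6 + 6.1) / 6 = 37.5000 / 6 = 6.2500
UCL = X̄̄ + A₂·R̄ = 328.7500 + 0.373 × 6.2500 = 331.0813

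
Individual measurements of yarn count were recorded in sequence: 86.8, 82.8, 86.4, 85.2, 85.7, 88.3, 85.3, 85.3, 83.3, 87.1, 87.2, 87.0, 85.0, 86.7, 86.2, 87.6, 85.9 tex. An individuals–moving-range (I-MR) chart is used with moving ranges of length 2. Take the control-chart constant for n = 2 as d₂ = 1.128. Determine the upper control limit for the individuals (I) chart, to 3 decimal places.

90.692

X̄ = (86.8 + 82.8 + 86.4 + 85.2 + 85.7 + 88.3 + 85.3 + 85.3 + 83.3 + 87.1 + 87.2 + 87.0 + 85.0 + 86.7 + 86.2 + 87.6 + 85.9) / 17 = 85.9882
Moving ranges: 4.0, 3.6, 1.2, 0.5, 2.6, 3.0, 0.0, 2.0, 3.8, 0.1, 0.2, 2.0, 1.7, 0.5, 1.4, 1.7; M̄R̄ = 28.3000 / 16 = 1.7688
UCL = X̄ + 3·M̄R̄/d₂ = 85.9882 + 3 × 1.7688 / 1.128 = 90.6924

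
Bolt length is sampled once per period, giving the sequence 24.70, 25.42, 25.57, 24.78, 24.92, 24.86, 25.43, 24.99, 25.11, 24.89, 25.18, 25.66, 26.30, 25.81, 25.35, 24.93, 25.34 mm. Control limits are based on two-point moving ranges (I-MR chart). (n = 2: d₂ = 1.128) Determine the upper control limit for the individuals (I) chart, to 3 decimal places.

X̄ = (24.70 + 25.42 + 25.57 + 24.78 + 24.92 + 24.86 + 25.43 + 24.99 + 25.11 + 24.89 + 25.18 + 25.66 + 26.30 + 25.81 + 25.35 + 24.93 + 25.34) / 17 = 25.2494
Moving ranges: 0.72, 0.15, 0.79, 0.14, 0.06, 0.57, 0.44, 0.12, 0.22, 0.29, 0.48, 0.64, 0.49, 0.46, 0.42, 0.41; M̄R̄ = 6.4000 / 16 = 0.4000
UCL = X̄ + 3·M̄R̄/d₂ = 25.2494 + 3 × 0.4000 / 1.128 = 26.3132

26.313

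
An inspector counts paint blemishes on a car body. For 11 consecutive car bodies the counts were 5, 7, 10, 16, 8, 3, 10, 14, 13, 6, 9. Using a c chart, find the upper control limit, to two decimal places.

c̄ = (5 + 7 + 10 + 16 + 8 + 3 + 10 + 14 + 13 + 6 + 9) / 11 = 101 / 11 = 9.1818
UCL = c̄ + 3√c̄ = 9.1818 + 3 × √9.1818 = 9.1818 + 3 × 3.0302 = 18.2723

18.27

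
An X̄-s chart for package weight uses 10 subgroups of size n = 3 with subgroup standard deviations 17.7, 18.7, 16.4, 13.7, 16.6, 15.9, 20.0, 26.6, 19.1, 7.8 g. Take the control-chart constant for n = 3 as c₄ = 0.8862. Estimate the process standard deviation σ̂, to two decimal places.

19.47

s̄ = (17.7 + 18.7 + 16.4 + 13.7 + 16.6 + 15.9 + 20.0 + 26.6 + 19.1 + 7.8) / 10 = 17.2500
σ̂ = s̄ / c₄ = 17.2500 / 0.8862 = 19.4651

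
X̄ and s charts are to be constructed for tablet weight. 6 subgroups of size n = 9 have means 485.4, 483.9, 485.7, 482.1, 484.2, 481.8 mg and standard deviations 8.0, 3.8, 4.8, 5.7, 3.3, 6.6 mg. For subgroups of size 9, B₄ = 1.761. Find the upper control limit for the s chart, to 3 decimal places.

s̄ = (8.0 + 3.8 + 4.8 + 5.7 + 3.3 + 6.6) / 6 = 5.3667
UCL_s = B₄·s̄ = 1.761 × 5.3667 = 9.4507

9.451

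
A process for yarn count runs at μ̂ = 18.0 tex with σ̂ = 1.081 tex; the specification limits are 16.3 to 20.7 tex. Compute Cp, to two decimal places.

0.68

Cp = (USL − LSL) / (6σ̂) = (20.7 − 16.3) / (6 × 1.081) = 4.4000 / 6.4860 = 0.6784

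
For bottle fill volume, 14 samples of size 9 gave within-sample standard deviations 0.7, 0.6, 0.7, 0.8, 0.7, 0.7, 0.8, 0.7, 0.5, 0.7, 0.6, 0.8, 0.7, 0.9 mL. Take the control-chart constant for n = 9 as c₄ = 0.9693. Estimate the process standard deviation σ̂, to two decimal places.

s̄ = (0.7 + 0.6 + 0.7 + 0.8 + 0.7 + 0.7 + 0.8 + 0.7 + 0.5 + 0.7 + 0.6 + 0.8 + 0.7 + 0.9) / 14 = 0.7071
σ̂ = s̄ / c₄ = 0.7071 / 0.9693 = 0.7295

0.73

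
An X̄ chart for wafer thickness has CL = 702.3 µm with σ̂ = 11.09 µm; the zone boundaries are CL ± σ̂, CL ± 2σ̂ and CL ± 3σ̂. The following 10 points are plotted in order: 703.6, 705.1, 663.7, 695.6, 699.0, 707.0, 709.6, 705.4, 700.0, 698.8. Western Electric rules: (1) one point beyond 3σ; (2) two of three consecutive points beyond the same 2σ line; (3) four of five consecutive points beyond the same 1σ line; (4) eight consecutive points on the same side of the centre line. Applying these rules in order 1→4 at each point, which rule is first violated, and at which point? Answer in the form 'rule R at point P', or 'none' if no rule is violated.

Zone of each point (C = within 1σ̂, B = 1σ̂–2σ̂, A = 2σ̂–3σ̂, * = beyond 3σ̂; sign = side of CL): 1:+C, 2:+C, 3:-*, 4:-C, 5:-C, 6:+C, 7:+C, 8:+C, 9:-C, 10:-C
Rule 1 (one point beyond the 3σ limits) is satisfied at point 3.

rule 1 at point 3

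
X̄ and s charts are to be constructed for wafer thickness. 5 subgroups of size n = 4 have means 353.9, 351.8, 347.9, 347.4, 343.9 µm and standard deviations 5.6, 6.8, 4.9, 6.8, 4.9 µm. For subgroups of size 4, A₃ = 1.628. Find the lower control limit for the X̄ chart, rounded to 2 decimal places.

339.54

X̄̄ = (353.9 + 351.8 + 347.9 + 347.4 + 343.9) / 5 = 348.9800
s̄ = (5.6 + 6.8 + 4.9 + 6.8 + 4.9) / 5 = 5.8000
LCL = X̄̄ − A₃·s̄ = 348.9800 − 1.628 × 5.8000 = 339.5376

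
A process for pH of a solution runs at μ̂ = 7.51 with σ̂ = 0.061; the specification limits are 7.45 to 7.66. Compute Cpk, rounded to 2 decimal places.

0.33

Cpu = (USL − μ̂) / (3σ̂) = (7.66 − 7.51) / (3 × 0.061) = 0.8197; Cpl = (μ̂ − LSL) / (3σ̂) = (7.51 − 7.45) / (3 × 0.061) = 0.3279; Cpk = min(Cpu, Cpl) = 0.3279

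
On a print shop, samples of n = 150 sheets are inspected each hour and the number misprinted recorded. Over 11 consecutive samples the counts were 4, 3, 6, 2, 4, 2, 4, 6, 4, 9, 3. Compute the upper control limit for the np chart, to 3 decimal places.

10.385

p̄ = Σdᵢ / (k·n) = 47 / (11 × 150) = 0.02848
UCL = np̄ + 3·√(np̄(1−p̄)) = 4.2727 + 3 × √(4.2727×0.97152) = 4.2727 + 3 × 2.0374 = 10.3849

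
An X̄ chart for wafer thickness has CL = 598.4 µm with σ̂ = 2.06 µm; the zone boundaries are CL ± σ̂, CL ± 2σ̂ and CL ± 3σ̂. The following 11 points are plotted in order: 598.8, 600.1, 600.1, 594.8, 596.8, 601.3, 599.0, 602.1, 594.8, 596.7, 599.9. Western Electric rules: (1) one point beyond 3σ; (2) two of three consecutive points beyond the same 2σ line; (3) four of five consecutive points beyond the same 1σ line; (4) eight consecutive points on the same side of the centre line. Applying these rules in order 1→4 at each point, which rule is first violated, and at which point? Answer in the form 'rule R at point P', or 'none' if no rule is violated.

Zone of each point (C = within 1σ̂, B = 1σ̂–2σ̂, A = 2σ̂–3σ̂, * = beyond 3σ̂; sign = side of CL): 1:+C, 2:+C, 3:+C, 4:-B, 5:-C, 6:+B, 7:+C, 8:+B, 9:-B, 10:-C, 11:+C
No rule fires across all 11 points.

none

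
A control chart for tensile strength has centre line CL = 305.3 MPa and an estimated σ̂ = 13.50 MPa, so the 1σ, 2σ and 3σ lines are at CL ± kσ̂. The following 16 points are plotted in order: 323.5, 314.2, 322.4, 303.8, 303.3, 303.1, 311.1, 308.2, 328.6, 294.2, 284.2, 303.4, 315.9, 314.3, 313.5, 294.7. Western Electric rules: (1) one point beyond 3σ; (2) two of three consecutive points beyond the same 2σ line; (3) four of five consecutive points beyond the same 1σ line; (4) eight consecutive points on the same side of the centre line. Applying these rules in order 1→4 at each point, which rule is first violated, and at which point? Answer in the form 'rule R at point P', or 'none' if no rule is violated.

none

Zone of each point (C = within 1σ̂, B = 1σ̂–2σ̂, A = 2σ̂–3σ̂, * = beyond 3σ̂; sign = side of CL): 1:+B, 2:+C, 3:+B, 4:-C, 5:-C, 6:-C, 7:+C, 8:+C, 9:+B, 10:-C, 11:-B, 12:-C, 13:+C, 14:+C, 15:+C, 16:-C
No rule fires across all 16 points.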